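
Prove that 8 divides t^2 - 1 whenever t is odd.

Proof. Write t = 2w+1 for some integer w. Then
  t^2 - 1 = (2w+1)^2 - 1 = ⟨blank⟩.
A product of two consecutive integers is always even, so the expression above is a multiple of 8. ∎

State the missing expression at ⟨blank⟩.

4w(w + 1)

(2w+1)^2 - 1 = 4w^2 + 4w + 1 - 1 = 4w^2 + 4w = 4w(w+1).
Since w and w+1 are consecutive, w(w+1) is even, and 4·(even) is a multiple of 8.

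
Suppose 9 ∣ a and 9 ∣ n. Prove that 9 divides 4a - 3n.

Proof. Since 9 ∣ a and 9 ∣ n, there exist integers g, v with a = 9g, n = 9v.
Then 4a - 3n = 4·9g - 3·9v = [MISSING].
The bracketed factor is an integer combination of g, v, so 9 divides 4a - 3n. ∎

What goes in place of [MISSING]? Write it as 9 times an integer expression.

9(4g - 3v)

Each term has a factor of 9: 4·9g - 3·9v = 9·(4g - 3v).
Since 4g - 3v is an integer, 9 ∣ (4a - 3n).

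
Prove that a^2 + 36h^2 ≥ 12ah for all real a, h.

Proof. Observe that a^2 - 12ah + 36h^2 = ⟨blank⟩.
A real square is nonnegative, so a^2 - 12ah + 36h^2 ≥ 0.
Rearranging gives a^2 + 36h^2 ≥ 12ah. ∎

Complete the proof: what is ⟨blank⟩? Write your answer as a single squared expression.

The leading and trailing coefficients are 1^2 and 6^2, and 12 = 2·1·6, so the trinomial is (a - 6h)^2.
Hence a^2 - 12ah + 36h^2 ≥ 0.

(a - 6h)^2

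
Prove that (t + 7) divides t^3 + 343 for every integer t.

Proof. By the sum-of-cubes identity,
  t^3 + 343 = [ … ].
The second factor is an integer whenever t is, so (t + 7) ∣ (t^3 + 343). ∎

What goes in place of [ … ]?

a^3 + b^3 = (a + b)(a^2 - ab + b^2). With a = t, b = 7:
t^3 + 343 = (t + 7)(t^2 - 7t + 49).

(t + 7)(t^2 - 7t + 49)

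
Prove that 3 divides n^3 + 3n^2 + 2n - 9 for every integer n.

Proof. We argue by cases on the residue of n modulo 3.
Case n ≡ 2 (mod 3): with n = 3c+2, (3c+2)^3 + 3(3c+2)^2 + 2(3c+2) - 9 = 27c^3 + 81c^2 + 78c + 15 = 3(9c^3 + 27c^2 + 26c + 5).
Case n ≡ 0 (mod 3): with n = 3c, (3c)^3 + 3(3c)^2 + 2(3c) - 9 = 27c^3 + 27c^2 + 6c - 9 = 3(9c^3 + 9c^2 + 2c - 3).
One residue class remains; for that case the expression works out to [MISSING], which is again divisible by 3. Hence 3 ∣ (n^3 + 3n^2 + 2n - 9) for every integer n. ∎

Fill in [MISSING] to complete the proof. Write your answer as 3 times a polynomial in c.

3(9c^3 + 18c^2 + 11c - 1)

Only n ≡ 1 (mod 3) is unaccounted for. Put n = 3c+1:
(3c+1)^3 + 3(3c+1)^2 + 2(3c+1) - 9 expands to 27c^3 + 54c^2 + 33c - 3,
and factoring out 3 leaves 3(9c^3 + 18c^2 + 11c - 1).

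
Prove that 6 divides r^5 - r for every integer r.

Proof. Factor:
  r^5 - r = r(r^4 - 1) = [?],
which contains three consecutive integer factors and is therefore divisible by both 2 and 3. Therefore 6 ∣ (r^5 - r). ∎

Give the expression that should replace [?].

r^4 - 1 = (r^2 - 1)(r^2 + 1), and r^2 - 1 = (r-1)(r+1).
So r(r^4 - 1) = (r - 1)r(r + 1)(r^2 + 1).

(r - 1)r(r + 1)(r^2 + 1)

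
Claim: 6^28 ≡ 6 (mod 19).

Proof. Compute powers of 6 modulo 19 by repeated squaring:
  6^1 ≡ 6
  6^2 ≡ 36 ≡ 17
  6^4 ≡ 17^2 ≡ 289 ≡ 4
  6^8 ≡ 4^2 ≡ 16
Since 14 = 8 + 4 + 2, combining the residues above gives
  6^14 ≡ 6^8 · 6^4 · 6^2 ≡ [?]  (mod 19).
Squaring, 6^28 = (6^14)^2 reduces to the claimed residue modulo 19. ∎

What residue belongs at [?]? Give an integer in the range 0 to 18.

6^8 · 6^4 · 6^2 ≡ 16 · 4 · 17 = 1088.
1088 mod 19 = 5, so 6^14 ≡ 5 (mod 19).

5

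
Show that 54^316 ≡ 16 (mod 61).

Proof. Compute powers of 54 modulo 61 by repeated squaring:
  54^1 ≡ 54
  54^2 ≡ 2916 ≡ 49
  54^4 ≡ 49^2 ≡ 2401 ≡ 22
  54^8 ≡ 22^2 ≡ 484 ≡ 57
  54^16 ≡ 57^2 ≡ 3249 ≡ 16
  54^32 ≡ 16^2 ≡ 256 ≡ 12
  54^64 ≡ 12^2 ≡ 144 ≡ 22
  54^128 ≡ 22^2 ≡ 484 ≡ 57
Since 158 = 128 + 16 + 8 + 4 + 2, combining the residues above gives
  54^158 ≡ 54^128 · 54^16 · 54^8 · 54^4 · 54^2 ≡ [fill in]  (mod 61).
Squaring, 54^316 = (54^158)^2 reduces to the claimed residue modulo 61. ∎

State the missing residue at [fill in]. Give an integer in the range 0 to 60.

Multiply the listed residues: 57 · 16 · 57 · 22 · 49 = 912 → 51984 → 1143648 → 56038752.
Reducing modulo 61: 56038752 = 918668·61 + 4, so 54^158 ≡ 4.

4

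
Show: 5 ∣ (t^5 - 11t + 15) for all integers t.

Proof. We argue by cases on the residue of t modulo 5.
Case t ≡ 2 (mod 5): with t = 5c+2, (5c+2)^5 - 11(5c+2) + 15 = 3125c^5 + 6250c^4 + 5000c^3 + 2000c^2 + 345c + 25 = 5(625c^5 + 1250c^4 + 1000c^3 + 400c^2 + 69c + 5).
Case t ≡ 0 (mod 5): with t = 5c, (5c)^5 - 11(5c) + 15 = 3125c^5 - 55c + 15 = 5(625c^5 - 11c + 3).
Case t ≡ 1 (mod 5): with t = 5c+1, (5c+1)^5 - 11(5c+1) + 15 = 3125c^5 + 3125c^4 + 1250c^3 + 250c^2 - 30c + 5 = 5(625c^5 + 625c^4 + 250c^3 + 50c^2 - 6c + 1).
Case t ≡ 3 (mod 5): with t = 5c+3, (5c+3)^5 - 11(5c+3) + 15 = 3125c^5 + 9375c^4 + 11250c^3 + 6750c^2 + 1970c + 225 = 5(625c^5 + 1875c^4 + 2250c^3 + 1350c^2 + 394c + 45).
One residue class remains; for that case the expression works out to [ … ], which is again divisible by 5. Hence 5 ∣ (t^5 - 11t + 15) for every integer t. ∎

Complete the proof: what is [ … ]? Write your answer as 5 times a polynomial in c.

5(625c^5 + 2500c^4 + 4000c^3 + 3200c^2 + 1269c + 199)

Only t ≡ 4 (mod 5) is unaccounted for. Put t = 5c+4:
(5c+4)^5 - 11(5c+4) + 15 expands to 3125c^5 + 12500c^4 + 20000c^3 + 16000c^2 + 6345c + 995,
and factoring out 5 leaves 5(625c^5 + 2500c^4 + 4000c^3 + 3200c^2 + 1269c + 199).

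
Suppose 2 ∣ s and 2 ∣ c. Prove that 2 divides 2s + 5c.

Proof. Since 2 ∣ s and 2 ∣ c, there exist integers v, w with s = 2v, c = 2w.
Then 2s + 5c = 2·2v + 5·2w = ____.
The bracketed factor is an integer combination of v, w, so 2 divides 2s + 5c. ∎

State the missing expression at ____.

2(2v + 5w)

Each term has a factor of 2: 2·2v + 5·2w = 2·(2v + 5w).
Since 2v + 5w is an integer, 2 ∣ (2s + 5c).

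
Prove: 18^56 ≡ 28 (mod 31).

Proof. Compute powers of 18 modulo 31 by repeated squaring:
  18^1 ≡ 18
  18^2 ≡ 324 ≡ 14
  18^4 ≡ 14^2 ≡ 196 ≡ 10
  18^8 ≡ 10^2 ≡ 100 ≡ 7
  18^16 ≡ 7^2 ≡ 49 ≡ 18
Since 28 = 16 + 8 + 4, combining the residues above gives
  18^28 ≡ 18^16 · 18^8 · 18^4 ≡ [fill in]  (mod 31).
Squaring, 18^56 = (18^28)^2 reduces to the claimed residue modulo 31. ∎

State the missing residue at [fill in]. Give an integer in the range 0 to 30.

20

18^16 · 18^8 · 18^4 ≡ 18 · 7 · 10 = 1260.
1260 mod 31 = 20, so 18^28 ≡ 20 (mod 31).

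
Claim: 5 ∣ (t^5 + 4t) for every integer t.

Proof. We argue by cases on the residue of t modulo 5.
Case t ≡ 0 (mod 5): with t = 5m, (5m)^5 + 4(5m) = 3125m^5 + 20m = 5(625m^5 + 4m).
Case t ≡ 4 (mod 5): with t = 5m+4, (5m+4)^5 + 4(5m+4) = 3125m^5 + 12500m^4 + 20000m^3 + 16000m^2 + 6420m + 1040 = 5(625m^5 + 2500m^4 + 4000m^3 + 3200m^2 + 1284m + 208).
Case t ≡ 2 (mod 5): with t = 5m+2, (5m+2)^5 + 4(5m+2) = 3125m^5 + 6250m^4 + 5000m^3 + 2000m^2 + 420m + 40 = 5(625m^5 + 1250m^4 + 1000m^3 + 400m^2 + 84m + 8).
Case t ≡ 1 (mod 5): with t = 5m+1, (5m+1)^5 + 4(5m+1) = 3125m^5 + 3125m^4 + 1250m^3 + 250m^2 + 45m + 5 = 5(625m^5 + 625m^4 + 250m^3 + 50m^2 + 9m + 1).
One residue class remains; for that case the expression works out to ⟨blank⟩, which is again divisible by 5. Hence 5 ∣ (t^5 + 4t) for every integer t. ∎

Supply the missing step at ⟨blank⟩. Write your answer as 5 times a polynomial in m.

5(625m^5 + 1875m^4 + 2250m^3 + 1350m^2 + 409m + 51)

Only t ≡ 3 (mod 5) is unaccounted for. Put t = 5m+3:
(5m+3)^5 + 4(5m+3) expands to 3125m^5 + 9375m^4 + 11250m^3 + 6750m^2 + 2045m + 255,
and factoring out 5 leaves 5(625m^5 + 1875m^4 + 2250m^3 + 1350m^2 + 409m + 51).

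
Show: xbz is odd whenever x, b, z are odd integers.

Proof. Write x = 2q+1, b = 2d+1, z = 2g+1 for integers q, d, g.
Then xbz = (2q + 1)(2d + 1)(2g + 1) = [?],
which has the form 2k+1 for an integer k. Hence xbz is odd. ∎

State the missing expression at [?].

Expanding: (2q + 1)(2d + 1)(2g + 1) = 8dgq + 4dg + 4dq + 2d + 4gq + 2g + 2q + 1.
Every term except the constant is even, so this is 2(4dgq + 2dg + 2dq + d + 2gq + g + q) + 1,
and 4dgq + 2dg + 2dq + d + 2gq + g + q ∈ ℤ gives the required form.

2(4dgq + 2dg + 2dq + d + 2gq + g + q) + 1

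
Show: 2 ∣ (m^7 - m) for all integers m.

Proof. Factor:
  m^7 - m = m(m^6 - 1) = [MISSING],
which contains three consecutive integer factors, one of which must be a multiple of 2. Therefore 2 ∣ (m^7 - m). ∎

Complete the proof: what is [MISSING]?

(m - 1)m(m + 1)(m^4 + m^2 + 1)

m^6 - 1 = (m^2 - 1)(m^4 + m^2 + 1), and m^2 - 1 = (m-1)(m+1).
So m(m^6 - 1) = (m - 1)m(m + 1)(m^4 + m^2 + 1).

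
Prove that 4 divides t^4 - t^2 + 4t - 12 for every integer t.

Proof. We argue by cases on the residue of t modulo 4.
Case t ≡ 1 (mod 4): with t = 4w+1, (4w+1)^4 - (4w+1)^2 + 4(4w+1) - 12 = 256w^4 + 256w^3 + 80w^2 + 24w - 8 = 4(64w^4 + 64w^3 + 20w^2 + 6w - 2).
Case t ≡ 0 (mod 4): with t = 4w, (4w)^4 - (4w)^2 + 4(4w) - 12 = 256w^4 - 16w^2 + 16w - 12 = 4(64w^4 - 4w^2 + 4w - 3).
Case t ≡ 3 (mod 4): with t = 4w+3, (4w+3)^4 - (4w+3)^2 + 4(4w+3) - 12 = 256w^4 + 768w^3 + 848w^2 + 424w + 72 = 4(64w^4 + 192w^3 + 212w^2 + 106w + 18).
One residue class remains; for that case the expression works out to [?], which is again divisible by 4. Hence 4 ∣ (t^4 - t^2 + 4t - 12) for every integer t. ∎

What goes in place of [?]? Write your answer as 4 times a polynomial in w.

4(64w^4 + 128w^3 + 92w^2 + 32w + 2)

Only t ≡ 2 (mod 4) is unaccounted for. Put t = 4w+2:
(4w+2)^4 - (4w+2)^2 + 4(4w+2) - 12 expands to 256w^4 + 512w^3 + 368w^2 + 128w + 8,
and factoring out 4 leaves 4(64w^4 + 128w^3 + 92w^2 + 32w + 2).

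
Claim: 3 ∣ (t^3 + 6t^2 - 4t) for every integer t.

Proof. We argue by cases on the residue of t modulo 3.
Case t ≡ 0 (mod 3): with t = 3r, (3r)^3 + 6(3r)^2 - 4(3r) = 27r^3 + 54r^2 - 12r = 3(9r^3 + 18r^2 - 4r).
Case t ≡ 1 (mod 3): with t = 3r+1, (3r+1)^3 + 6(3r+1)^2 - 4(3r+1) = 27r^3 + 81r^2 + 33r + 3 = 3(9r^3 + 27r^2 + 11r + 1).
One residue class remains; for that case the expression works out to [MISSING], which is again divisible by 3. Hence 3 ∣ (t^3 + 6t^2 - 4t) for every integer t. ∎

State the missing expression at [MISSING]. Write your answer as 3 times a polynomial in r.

3(9r^3 + 36r^2 + 32r + 8)

Only t ≡ 2 (mod 3) is unaccounted for. Put t = 3r+2:
(3r+2)^3 + 6(3r+2)^2 - 4(3r+2) expands to 27r^3 + 108r^2 + 96r + 24,
and factoring out 3 leaves 3(9r^3 + 36r^2 + 32r + 8).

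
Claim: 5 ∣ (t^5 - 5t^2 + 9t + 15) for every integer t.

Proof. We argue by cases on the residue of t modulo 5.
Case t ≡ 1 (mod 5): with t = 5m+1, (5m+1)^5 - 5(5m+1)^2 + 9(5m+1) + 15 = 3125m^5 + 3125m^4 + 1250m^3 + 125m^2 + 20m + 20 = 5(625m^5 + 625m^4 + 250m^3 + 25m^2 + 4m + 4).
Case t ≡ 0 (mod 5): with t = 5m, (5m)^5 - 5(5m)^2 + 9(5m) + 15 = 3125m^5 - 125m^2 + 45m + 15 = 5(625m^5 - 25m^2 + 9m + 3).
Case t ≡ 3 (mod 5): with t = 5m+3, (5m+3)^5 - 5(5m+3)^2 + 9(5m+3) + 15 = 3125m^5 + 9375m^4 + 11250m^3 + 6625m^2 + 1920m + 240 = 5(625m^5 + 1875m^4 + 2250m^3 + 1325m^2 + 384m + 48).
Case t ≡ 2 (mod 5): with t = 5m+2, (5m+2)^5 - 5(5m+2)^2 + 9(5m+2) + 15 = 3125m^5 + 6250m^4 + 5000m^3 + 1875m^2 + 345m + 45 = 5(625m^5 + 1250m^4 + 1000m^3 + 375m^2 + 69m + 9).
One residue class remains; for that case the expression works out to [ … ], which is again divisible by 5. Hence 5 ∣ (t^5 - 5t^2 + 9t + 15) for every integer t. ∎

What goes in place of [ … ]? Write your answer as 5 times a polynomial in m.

Only t ≡ 4 (mod 5) is unaccounted for. Put t = 5m+4:
(5m+4)^5 - 5(5m+4)^2 + 9(5m+4) + 15 expands to 3125m^5 + 12500m^4 + 20000m^3 + 15875m^2 + 6245m + 995,
and factoring out 5 leaves 5(625m^5 + 2500m^4 + 4000m^3 + 3175m^2 + 1249m + 199).

5(625m^5 + 2500m^4 + 4000m^3 + 3175m^2 + 1249m + 199)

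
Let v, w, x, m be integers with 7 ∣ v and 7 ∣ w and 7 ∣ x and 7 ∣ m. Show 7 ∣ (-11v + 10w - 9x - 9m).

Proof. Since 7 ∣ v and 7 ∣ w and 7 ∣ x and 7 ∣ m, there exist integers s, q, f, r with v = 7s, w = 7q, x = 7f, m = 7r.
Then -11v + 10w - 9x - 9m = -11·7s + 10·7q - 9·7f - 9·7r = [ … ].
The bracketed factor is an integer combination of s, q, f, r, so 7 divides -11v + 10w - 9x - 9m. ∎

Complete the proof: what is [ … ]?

7(-9f + 10q - 9r - 11s)

Each term has a factor of 7: -11·7s + 10·7q - 9·7f - 9·7r = 7·(-9f + 10q - 9r - 11s).
Since -9f + 10q - 9r - 11s is an integer, 7 ∣ (-11v + 10w - 9x - 9m).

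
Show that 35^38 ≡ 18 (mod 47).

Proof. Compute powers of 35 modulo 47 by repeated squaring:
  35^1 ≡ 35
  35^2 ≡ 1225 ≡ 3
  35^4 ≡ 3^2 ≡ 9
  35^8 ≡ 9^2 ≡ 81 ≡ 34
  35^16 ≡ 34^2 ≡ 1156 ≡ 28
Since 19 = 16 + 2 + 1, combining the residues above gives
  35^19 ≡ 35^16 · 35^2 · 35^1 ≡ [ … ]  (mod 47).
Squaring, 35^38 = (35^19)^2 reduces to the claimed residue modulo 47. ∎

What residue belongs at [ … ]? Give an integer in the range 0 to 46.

35^16 · 35^2 · 35^1 ≡ 28 · 3 · 35 = 2940.
2940 mod 47 = 26, so 35^19 ≡ 26 (mod 47).

26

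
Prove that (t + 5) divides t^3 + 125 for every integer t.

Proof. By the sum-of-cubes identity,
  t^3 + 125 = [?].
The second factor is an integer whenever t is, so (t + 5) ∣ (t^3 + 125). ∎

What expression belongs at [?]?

(t + 5)(t^2 - 5t + 25)

Polynomial division of t^3 + 125 by t + 5 leaves remainder 0 and quotient t^2 - 5t + 25.
Hence t^3 + 125 = (t + 5)(t^2 - 5t + 25).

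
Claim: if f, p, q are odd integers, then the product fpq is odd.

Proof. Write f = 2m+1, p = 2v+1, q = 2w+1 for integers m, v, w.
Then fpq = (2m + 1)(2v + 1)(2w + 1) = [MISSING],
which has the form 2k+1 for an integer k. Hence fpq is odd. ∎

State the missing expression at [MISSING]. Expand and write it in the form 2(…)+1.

(2m + 1)(2v + 1)(2w + 1) = 8mvw + 4mv + 4mw + 2m + 4vw + 2v + 2w + 1
= 2(4mvw + 2mv + 2mw + m + 2vw + v + w) + 1.
Since 4mvw + 2mv + 2mw + m + 2vw + v + w is an integer, the product is of the form 2k+1 for an integer k.

2(4mvw + 2mv + 2mw + m + 2vw + v + w) + 1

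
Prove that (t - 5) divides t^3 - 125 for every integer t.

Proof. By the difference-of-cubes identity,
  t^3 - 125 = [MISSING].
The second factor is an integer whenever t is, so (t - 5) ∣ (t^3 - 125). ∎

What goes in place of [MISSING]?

(t - 5)(t^2 + 5t + 25)

a^3 - b^3 = (a - b)(a^2 + ab + b^2). With a = t, b = 5:
t^3 - 125 = (t - 5)(t^2 + 5t + 25).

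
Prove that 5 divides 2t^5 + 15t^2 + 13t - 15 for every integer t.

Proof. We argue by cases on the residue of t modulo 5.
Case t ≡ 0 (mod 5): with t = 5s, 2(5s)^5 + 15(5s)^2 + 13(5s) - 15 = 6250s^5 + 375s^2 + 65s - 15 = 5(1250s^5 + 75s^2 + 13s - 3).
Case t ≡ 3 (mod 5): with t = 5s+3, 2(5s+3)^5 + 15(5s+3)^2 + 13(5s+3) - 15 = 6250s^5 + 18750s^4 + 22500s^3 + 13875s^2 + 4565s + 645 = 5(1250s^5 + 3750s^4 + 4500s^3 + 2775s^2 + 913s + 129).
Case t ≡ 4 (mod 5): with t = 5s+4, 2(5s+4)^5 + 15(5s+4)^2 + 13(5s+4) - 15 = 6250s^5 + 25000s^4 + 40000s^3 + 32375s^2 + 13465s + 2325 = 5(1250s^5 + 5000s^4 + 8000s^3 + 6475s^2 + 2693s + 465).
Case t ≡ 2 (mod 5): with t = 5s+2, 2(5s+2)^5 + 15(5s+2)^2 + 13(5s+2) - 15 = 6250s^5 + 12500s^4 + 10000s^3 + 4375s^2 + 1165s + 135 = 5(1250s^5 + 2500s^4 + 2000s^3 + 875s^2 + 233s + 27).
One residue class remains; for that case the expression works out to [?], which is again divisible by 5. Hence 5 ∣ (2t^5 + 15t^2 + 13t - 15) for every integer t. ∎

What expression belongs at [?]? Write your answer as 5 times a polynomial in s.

5(1250s^5 + 1250s^4 + 500s^3 + 175s^2 + 53s + 3)

Only t ≡ 1 (mod 5) is unaccounted for. Put t = 5s+1:
2(5s+1)^5 + 15(5s+1)^2 + 13(5s+1) - 15 expands to 6250s^5 + 6250s^4 + 2500s^3 + 875s^2 + 265s + 15,
and factoring out 5 leaves 5(1250s^5 + 1250s^4 + 500s^3 + 175s^2 + 53s + 3).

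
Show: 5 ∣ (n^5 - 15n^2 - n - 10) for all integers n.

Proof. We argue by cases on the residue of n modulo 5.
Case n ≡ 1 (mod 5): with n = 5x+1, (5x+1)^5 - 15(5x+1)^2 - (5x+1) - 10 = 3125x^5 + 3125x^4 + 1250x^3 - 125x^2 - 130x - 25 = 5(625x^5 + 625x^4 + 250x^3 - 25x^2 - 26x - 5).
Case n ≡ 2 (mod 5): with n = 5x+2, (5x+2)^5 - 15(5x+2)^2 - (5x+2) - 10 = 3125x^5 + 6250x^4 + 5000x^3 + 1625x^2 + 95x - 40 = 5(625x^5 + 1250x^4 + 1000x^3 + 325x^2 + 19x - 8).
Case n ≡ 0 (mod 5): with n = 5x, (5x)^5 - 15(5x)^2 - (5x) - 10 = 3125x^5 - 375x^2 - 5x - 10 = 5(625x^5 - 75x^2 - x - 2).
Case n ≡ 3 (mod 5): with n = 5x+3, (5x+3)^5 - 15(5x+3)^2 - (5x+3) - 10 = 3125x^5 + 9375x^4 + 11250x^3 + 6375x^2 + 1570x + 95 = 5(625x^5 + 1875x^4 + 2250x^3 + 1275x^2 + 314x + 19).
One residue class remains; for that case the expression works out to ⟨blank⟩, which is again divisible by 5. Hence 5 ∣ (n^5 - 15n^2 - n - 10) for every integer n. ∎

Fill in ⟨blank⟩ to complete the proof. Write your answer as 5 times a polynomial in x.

5(625x^5 + 2500x^4 + 4000x^3 + 3125x^2 + 1159x + 154)

The residues treated are {1, 2, 0, 3}, so the missing case is n ≡ 4 (mod 5); write n = 5x+4.
Then (5x+4)^5 - 15(5x+4)^2 - (5x+4) - 10 = 3125x^5 + 12500x^4 + 20000x^3 + 15625x^2 + 5795x + 770 = 5(625x^5 + 2500x^4 + 4000x^3 + 3125x^2 + 1159x + 154).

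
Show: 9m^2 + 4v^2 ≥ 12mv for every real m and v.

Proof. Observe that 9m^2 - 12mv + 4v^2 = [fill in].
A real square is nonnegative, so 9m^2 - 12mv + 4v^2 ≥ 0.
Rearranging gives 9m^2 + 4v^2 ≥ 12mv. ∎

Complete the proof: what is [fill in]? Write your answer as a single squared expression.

The leading and trailing coefficients are 3^2 and 2^2, and 12 = 2·3·2, so the trinomial is (3m - 2v)^2.
Hence 9m^2 - 12mv + 4v^2 ≥ 0.

(3m - 2v)^2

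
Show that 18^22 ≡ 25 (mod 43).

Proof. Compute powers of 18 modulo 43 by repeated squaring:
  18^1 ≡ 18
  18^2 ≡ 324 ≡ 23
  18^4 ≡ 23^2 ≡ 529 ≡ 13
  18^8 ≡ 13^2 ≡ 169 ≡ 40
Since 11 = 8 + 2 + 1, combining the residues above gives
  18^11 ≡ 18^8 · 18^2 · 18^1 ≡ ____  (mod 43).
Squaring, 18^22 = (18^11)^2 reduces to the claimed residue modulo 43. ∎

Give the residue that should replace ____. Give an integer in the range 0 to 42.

5

Multiply the listed residues: 40 · 23 · 18 = 920 → 16560.
Reducing modulo 43: 16560 = 385·43 + 5, so 18^11 ≡ 5.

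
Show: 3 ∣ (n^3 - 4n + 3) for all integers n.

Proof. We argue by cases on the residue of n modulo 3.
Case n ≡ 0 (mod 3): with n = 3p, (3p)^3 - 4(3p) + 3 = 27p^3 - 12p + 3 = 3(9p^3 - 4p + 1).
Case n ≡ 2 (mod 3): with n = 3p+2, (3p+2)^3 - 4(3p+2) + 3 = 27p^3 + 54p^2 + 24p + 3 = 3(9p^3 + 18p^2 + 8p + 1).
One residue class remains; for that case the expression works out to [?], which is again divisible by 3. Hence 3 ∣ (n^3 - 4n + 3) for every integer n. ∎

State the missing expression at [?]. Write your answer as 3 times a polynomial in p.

3(9p^3 + 9p^2 - p)

The residues treated are {0, 2}, so the missing case is n ≡ 1 (mod 3); write n = 3p+1.
Then (3p+1)^3 - 4(3p+1) + 3 = 27p^3 + 27p^2 - 3p = 3(9p^3 + 9p^2 - p).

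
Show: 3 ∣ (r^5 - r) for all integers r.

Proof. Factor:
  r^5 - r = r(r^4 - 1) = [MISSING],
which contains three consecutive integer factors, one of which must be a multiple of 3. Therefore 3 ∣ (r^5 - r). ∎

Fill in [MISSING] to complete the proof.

(r - 1)r(r + 1)(r^2 + 1)

r^4 - 1 = (r^2 - 1)(r^2 + 1), and r^2 - 1 = (r-1)(r+1).
So r(r^4 - 1) = (r - 1)r(r + 1)(r^2 + 1).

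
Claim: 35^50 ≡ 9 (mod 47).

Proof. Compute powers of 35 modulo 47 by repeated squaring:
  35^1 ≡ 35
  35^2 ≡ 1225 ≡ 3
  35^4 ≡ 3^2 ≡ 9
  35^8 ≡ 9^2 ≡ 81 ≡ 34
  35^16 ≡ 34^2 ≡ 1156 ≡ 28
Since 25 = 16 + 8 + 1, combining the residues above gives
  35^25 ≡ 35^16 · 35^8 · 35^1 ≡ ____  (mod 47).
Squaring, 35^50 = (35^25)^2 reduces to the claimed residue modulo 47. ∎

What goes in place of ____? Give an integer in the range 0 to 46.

44

35^16 · 35^8 · 35^1 ≡ 28 · 34 · 35 = 33320.
33320 mod 47 = 44, so 35^25 ≡ 44 (mod 47).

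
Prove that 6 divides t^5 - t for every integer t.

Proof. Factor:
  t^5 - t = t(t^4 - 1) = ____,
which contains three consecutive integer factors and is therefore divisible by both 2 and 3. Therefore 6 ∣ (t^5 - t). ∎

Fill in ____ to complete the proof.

(t - 1)t(t + 1)(t^2 + 1)

t^4 - 1 = (t^2 - 1)(t^2 + 1), and t^2 - 1 = (t-1)(t+1).
So t(t^4 - 1) = (t - 1)t(t + 1)(t^2 + 1).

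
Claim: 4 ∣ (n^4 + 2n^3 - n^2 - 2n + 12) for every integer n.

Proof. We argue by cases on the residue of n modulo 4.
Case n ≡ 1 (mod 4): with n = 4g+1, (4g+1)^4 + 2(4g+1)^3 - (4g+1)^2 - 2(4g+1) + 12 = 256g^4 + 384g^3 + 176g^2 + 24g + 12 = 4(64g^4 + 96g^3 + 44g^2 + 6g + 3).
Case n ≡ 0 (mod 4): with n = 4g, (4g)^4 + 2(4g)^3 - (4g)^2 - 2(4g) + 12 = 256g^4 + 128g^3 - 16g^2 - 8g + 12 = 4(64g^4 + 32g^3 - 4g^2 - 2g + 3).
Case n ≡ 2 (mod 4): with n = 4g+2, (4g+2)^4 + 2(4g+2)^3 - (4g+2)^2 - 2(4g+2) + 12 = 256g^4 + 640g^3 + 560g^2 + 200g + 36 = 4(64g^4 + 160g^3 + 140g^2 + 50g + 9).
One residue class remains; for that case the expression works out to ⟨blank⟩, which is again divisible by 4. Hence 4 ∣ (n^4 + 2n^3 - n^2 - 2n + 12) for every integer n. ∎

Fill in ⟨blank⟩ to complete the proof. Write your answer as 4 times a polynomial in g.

Only n ≡ 3 (mod 4) is unaccounted for. Put n = 4g+3:
(4g+3)^4 + 2(4g+3)^3 - (4g+3)^2 - 2(4g+3) + 12 expands to 256g^4 + 896g^3 + 1136g^2 + 616g + 132,
and factoring out 4 leaves 4(64g^4 + 224g^3 + 284g^2 + 154g + 33).

4(64g^4 + 224g^3 + 284g^2 + 154g + 33)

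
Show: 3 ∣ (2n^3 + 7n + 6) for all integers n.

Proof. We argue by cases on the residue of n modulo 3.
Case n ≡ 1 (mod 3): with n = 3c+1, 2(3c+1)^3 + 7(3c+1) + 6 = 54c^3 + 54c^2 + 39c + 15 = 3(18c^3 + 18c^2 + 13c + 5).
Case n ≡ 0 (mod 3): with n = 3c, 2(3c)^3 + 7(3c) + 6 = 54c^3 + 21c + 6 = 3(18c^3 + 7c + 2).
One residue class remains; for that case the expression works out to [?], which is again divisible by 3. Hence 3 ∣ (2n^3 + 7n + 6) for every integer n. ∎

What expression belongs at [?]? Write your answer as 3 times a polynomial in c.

Only n ≡ 2 (mod 3) is unaccounted for. Put n = 3c+2:
2(3c+2)^3 + 7(3c+2) + 6 expands to 54c^3 + 108c^2 + 93c + 36,
and factoring out 3 leaves 3(18c^3 + 36c^2 + 31c + 12).

3(18c^3 + 36c^2 + 31c + 12)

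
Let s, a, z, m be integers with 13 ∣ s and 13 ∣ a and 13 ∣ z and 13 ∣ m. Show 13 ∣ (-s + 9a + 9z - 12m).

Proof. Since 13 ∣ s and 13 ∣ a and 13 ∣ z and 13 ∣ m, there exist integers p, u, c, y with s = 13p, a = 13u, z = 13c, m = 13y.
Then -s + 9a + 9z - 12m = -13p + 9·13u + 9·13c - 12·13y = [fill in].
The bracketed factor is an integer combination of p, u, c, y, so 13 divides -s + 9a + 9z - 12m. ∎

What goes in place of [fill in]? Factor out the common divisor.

13(9c - p + 9u - 12y)

Pull the common 13 out of every term: -13p + 9·13u + 9·13c - 12·13y = 13(9c - p + 9u - 12y).
9c - p + 9u - 12y is an integer, which exhibits the divisibility.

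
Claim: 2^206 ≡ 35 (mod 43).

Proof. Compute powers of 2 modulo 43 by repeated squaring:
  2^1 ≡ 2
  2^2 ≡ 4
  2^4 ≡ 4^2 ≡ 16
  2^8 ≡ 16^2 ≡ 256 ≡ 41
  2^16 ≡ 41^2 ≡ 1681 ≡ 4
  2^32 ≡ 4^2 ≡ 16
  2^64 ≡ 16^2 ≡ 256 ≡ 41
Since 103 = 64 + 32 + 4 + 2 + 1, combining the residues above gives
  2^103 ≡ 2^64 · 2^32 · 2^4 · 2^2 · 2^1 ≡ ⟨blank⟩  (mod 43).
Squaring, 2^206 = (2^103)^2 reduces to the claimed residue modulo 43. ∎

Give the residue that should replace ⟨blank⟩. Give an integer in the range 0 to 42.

32

Multiply the listed residues: 41 · 16 · 16 · 4 · 2 = 656 → 10496 → 41984 → 83968.
Reducing modulo 43: 83968 = 1952·43 + 32, so 2^103 ≡ 32.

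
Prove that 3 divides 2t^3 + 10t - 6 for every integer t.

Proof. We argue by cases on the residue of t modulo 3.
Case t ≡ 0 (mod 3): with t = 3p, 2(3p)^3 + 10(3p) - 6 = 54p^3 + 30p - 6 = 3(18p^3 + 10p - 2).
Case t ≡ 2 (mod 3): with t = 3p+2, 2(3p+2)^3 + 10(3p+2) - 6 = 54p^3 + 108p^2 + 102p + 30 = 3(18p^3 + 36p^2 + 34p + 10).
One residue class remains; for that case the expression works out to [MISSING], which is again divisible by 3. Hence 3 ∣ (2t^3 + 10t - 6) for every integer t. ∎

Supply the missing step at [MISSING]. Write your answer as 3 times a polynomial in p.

3(18p^3 + 18p^2 + 16p + 2)

Only t ≡ 1 (mod 3) is unaccounted for. Put t = 3p+1:
2(3p+1)^3 + 10(3p+1) - 6 expands to 54p^3 + 54p^2 + 48p + 6,
and factoring out 3 leaves 3(18p^3 + 18p^2 + 16p + 2).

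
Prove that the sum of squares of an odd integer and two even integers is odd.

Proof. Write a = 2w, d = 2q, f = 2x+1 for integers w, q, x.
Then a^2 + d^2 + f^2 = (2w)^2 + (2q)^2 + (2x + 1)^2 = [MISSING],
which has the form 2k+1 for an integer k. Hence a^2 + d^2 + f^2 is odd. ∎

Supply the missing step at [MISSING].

2(2q^2 + 2w^2 + 2x^2 + 2x) + 1

(2w)^2 + (2q)^2 + (2x + 1)^2 = 4q^2 + 4w^2 + 4x^2 + 4x + 1
= 2(2q^2 + 2w^2 + 2x^2 + 2x) + 1.
Since 2q^2 + 2w^2 + 2x^2 + 2x is an integer, the sum of squares is of the form 2k+1 for an integer k.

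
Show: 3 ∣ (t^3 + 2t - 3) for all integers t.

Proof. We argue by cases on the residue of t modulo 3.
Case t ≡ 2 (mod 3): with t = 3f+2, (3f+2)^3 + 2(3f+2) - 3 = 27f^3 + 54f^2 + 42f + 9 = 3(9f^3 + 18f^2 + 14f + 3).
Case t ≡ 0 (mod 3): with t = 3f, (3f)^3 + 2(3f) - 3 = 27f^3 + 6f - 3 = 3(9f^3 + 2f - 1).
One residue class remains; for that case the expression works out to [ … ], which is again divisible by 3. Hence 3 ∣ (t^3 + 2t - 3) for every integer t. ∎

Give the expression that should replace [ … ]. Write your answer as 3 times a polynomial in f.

The residues treated are {2, 0}, so the missing case is t ≡ 1 (mod 3); write t = 3f+1.
Then (3f+1)^3 + 2(3f+1) - 3 = 27f^3 + 27f^2 + 15f = 3(9f^3 + 9f^2 + 5f).

3(9f^3 + 9f^2 + 5f)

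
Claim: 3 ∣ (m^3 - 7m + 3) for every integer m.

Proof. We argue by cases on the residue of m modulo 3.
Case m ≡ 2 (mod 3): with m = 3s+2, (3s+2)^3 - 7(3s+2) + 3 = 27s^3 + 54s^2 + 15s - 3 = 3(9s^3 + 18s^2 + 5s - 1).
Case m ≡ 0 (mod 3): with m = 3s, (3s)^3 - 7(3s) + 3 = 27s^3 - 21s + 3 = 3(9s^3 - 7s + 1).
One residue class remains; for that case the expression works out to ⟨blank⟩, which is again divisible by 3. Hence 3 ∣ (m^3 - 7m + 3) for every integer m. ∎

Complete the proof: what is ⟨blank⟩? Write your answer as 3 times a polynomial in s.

3(9s^3 + 9s^2 - 4s - 1)

The residues treated are {2, 0}, so the missing case is m ≡ 1 (mod 3); write m = 3s+1.
Then (3s+1)^3 - 7(3s+1) + 3 = 27s^3 + 27s^2 - 12s - 3 = 3(9s^3 + 9s^2 - 4s - 1).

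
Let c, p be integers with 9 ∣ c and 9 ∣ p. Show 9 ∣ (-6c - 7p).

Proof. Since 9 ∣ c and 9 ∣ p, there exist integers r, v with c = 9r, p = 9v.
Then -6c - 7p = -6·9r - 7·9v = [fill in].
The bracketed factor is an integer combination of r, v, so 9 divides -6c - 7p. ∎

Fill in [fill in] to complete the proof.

9(-6r - 7v)

Pull the common 9 out of every term: -6·9r - 7·9v = 9(-6r - 7v).
-6r - 7v is an integer, which exhibits the divisibility.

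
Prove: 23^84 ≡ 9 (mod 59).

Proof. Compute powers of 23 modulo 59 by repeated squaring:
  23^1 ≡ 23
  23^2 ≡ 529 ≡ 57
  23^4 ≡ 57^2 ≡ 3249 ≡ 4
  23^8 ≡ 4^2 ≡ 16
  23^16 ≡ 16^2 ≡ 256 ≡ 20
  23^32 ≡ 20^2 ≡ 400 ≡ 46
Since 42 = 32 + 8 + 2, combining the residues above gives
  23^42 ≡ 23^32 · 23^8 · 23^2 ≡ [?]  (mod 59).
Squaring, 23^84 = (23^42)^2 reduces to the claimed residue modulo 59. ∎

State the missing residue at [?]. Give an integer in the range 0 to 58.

3

23^32 · 23^8 · 23^2 ≡ 46 · 16 · 57 = 41952.
41952 mod 59 = 3, so 23^42 ≡ 3 (mod 59).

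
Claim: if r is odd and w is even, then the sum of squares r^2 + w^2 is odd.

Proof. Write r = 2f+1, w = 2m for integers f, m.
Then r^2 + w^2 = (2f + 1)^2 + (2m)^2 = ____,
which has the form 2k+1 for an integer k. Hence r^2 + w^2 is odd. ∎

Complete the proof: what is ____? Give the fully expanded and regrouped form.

(2f + 1)^2 + (2m)^2 = 4f^2 + 4f + 4m^2 + 1
= 2(2f^2 + 2f + 2m^2) + 1.
Since 2f^2 + 2f + 2m^2 is an integer, the sum of squares is of the form 2k+1 for an integer k.

2(2f^2 + 2f + 2m^2) + 1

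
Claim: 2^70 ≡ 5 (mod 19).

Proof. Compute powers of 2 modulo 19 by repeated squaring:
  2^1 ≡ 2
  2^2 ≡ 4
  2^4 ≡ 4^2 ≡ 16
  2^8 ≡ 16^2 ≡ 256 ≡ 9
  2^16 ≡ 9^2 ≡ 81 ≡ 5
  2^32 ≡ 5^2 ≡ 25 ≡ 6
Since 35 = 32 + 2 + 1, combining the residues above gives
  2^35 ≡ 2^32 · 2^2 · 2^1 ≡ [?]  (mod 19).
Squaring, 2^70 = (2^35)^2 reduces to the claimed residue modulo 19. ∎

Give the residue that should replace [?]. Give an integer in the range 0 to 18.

Multiply the listed residues: 6 · 4 · 2 = 24 → 48.
Reducing modulo 19: 48 = 2·19 + 10, so 2^35 ≡ 10.

10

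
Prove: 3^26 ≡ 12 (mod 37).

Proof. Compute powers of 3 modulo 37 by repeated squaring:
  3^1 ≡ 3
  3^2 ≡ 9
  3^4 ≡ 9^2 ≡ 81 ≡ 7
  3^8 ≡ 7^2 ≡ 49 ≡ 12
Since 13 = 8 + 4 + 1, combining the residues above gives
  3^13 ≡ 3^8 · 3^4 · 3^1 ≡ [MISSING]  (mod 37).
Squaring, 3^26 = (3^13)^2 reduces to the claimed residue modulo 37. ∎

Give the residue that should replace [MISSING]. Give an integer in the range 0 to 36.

30

Multiply the listed residues: 12 · 7 · 3 = 84 → 252.
Reducing modulo 37: 252 = 6·37 + 30, so 3^13 ≡ 30.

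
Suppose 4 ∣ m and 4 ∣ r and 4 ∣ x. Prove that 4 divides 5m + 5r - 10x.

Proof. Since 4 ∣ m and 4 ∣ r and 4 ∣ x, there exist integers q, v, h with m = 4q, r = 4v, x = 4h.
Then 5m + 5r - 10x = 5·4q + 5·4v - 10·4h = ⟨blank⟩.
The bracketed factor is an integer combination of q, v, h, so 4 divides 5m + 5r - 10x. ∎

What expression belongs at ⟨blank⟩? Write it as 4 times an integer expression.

4(-10h + 5q + 5v)

Pull the common 4 out of every term: 5·4q + 5·4v - 10·4h = 4(-10h + 5q + 5v).
-10h + 5q + 5v is an integer, which exhibits the divisibility.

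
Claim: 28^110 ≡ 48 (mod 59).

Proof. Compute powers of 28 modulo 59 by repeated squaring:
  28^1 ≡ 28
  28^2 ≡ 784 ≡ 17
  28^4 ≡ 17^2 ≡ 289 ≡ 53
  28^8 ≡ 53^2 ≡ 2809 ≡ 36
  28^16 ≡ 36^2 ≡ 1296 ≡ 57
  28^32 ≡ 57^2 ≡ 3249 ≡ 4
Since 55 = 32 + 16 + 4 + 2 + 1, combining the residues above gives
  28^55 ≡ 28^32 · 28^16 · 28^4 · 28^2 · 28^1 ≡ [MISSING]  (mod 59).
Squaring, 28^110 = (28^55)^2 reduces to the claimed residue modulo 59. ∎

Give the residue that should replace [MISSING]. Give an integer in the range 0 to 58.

15

Multiply the listed residues: 4 · 57 · 53 · 17 · 28 = 228 → 12084 → 205428 → 5751984.
Reducing modulo 59: 5751984 = 97491·59 + 15, so 28^55 ≡ 15.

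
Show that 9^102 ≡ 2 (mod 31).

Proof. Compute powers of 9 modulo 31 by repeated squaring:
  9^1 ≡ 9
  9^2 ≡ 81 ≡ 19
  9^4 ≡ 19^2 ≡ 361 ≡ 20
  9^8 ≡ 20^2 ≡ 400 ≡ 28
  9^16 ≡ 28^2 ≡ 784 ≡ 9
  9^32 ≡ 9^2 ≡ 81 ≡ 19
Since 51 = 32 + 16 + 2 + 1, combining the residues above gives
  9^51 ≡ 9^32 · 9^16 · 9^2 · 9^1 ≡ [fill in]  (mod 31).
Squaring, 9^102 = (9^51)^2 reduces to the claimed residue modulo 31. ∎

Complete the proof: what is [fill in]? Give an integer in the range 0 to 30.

9^32 · 9^16 · 9^2 · 9^1 ≡ 19 · 9 · 19 · 9 = 29241.
29241 mod 31 = 8, so 9^51 ≡ 8 (mod 31).

8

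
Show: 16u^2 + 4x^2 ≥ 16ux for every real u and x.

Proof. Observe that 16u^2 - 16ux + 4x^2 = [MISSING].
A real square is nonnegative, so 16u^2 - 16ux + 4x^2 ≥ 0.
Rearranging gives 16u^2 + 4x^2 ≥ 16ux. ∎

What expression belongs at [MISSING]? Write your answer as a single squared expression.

(4u - 2x)^2

The leading and trailing coefficients are 4^2 and 2^2, and 16 = 2·4·2, so the trinomial is (4u - 2x)^2.
Hence 16u^2 - 16ux + 4x^2 ≥ 0.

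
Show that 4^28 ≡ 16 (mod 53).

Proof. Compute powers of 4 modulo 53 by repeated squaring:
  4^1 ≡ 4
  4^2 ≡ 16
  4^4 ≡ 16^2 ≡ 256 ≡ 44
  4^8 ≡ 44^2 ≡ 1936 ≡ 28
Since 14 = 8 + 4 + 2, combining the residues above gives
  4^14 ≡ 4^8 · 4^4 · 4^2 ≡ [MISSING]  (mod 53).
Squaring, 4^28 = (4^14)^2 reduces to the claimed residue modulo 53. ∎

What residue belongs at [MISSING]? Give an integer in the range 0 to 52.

Multiply the listed residues: 28 · 44 · 16 = 1232 → 19712.
Reducing modulo 53: 19712 = 371·53 + 49, so 4^14 ≡ 49.

49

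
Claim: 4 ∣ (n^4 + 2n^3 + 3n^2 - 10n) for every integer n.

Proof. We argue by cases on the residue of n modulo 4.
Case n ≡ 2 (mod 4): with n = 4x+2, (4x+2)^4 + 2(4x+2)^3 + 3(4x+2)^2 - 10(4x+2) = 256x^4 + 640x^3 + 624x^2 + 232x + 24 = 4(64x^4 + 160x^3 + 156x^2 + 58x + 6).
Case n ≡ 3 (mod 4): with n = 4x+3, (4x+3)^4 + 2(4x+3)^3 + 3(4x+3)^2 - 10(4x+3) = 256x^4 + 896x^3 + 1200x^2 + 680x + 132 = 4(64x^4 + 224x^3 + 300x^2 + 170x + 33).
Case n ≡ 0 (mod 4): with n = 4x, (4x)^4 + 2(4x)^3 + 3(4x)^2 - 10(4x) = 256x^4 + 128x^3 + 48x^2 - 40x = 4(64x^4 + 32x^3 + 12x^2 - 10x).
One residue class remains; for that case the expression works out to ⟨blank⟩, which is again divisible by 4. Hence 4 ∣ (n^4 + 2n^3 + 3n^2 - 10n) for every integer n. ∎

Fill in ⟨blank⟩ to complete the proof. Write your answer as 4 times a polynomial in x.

Only n ≡ 1 (mod 4) is unaccounted for. Put n = 4x+1:
(4x+1)^4 + 2(4x+1)^3 + 3(4x+1)^2 - 10(4x+1) expands to 256x^4 + 384x^3 + 240x^2 + 24x - 4,
and factoring out 4 leaves 4(64x^4 + 96x^3 + 60x^2 + 6x - 1).

4(64x^4 + 96x^3 + 60x^2 + 6x - 1)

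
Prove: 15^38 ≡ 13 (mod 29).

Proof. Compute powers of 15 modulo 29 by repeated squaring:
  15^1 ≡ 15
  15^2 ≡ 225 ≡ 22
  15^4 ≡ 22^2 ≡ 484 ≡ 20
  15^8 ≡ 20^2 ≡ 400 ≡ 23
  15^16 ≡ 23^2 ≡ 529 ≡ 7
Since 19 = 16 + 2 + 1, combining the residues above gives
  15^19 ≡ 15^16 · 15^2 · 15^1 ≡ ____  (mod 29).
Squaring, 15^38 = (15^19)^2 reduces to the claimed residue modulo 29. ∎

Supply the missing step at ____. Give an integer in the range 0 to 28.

15^16 · 15^2 · 15^1 ≡ 7 · 22 · 15 = 2310.
2310 mod 29 = 19, so 15^19 ≡ 19 (mod 29).

19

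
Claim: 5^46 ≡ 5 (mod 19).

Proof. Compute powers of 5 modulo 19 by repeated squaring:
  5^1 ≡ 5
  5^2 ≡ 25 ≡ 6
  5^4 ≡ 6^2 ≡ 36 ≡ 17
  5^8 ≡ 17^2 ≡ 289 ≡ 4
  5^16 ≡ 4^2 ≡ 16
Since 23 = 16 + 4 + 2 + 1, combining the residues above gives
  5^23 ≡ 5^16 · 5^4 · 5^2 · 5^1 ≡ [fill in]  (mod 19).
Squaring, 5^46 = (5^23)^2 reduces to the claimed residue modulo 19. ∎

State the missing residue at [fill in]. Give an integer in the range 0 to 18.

9

Multiply the listed residues: 16 · 17 · 6 · 5 = 272 → 1632 → 8160.
Reducing modulo 19: 8160 = 429·19 + 9, so 5^23 ≡ 9.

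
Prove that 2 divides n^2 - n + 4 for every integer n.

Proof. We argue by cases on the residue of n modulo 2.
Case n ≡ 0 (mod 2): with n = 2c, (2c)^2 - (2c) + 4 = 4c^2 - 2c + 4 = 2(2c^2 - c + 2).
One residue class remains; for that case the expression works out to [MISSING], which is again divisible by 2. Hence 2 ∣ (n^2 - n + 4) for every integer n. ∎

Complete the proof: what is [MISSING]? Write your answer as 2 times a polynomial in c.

2(2c^2 + c + 2)

Only n ≡ 1 (mod 2) is unaccounted for. Put n = 2c+1:
(2c+1)^2 - (2c+1) + 4 expands to 4c^2 + 2c + 4,
and factoring out 2 leaves 2(2c^2 + c + 2).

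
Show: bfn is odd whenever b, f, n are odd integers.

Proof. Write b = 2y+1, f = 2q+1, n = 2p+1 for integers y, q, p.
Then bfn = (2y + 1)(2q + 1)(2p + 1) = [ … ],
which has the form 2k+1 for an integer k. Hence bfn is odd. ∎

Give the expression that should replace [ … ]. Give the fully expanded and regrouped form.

2(4pqy + 2pq + 2py + p + 2qy + q + y) + 1

Expanding: (2y + 1)(2q + 1)(2p + 1) = 8pqy + 4pq + 4py + 2p + 4qy + 2q + 2y + 1.
Every term except the constant is even, so this is 2(4pqy + 2pq + 2py + p + 2qy + q + y) + 1,
and 4pqy + 2pq + 2py + p + 2qy + q + y ∈ ℤ gives the required form.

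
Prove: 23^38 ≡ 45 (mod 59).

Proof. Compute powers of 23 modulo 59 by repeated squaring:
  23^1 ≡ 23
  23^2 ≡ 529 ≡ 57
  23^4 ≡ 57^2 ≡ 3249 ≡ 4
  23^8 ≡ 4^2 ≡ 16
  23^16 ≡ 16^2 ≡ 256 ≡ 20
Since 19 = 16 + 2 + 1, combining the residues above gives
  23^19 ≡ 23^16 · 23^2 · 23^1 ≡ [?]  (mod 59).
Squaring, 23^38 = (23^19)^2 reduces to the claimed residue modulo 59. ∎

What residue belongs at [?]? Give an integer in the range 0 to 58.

24

Multiply the listed residues: 20 · 57 · 23 = 1140 → 26220.
Reducing modulo 59: 26220 = 444·59 + 24, so 23^19 ≡ 24.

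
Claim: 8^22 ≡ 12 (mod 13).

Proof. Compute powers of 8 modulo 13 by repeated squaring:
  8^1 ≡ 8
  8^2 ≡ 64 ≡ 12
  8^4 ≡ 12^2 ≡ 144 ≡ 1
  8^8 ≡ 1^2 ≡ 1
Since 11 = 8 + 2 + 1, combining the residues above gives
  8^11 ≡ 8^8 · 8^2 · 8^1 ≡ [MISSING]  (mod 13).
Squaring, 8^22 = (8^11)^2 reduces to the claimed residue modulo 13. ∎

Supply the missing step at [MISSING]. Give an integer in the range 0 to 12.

5

Multiply the listed residues: 1 · 12 · 8 = 12 → 96.
Reducing modulo 13: 96 = 7·13 + 5, so 8^11 ≡ 5.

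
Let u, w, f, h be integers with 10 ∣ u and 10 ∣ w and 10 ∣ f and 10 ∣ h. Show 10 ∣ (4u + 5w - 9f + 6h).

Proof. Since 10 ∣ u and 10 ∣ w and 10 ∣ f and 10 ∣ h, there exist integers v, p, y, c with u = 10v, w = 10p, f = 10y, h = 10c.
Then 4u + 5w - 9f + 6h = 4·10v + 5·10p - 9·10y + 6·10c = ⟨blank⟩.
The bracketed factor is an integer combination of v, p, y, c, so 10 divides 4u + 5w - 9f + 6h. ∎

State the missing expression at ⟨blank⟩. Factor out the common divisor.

10(6c + 5p + 4v - 9y)

Each term has a factor of 10: 4·10v + 5·10p - 9·10y + 6·10c = 10·(6c + 5p + 4v - 9y).
Since 6c + 5p + 4v - 9y is an integer, 10 ∣ (4u + 5w - 9f + 6h).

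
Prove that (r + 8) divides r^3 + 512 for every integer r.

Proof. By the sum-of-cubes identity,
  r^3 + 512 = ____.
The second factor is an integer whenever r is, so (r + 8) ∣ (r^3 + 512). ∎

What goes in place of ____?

(r + 8)(r^2 - 8r + 64)

Polynomial division of r^3 + 512 by r + 8 leaves remainder 0 and quotient r^2 - 8r + 64.
Hence r^3 + 512 = (r + 8)(r^2 - 8r + 64).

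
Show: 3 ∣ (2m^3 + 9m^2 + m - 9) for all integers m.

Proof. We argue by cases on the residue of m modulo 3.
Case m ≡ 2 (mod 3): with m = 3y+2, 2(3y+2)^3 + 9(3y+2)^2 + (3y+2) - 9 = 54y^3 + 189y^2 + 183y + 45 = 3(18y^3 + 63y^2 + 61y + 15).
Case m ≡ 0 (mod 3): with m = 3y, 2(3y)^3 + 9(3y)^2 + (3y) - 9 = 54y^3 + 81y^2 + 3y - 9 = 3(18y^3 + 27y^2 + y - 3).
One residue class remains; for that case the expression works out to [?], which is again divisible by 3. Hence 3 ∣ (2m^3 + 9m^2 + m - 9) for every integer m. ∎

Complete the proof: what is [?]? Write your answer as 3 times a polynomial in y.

3(18y^3 + 45y^2 + 25y + 1)

Only m ≡ 1 (mod 3) is unaccounted for. Put m = 3y+1:
2(3y+1)^3 + 9(3y+1)^2 + (3y+1) - 9 expands to 54y^3 + 135y^2 + 75y + 3,
and factoring out 3 leaves 3(18y^3 + 45y^2 + 25y + 1).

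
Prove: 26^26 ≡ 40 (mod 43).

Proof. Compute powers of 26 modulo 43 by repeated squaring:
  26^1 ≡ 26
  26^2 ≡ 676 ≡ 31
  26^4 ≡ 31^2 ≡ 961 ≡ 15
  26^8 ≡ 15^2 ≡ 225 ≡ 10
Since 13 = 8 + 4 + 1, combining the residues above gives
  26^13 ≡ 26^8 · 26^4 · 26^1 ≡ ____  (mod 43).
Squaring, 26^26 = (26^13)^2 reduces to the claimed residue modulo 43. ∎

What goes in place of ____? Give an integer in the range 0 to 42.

30

26^8 · 26^4 · 26^1 ≡ 10 · 15 · 26 = 3900.
3900 mod 43 = 30, so 26^13 ≡ 30 (mod 43).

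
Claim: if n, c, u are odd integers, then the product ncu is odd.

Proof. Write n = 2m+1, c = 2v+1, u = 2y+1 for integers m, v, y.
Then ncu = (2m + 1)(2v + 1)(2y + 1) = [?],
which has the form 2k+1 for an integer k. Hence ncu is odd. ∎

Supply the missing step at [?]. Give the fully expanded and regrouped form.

(2m + 1)(2v + 1)(2y + 1) = 8mvy + 4mv + 4my + 2m + 4vy + 2v + 2y + 1
= 2(4mvy + 2mv + 2my + m + 2vy + v + y) + 1.
Since 4mvy + 2mv + 2my + m + 2vy + v + y is an integer, the product is of the form 2k+1 for an integer k.

2(4mvy + 2mv + 2my + m + 2vy + v + y) + 1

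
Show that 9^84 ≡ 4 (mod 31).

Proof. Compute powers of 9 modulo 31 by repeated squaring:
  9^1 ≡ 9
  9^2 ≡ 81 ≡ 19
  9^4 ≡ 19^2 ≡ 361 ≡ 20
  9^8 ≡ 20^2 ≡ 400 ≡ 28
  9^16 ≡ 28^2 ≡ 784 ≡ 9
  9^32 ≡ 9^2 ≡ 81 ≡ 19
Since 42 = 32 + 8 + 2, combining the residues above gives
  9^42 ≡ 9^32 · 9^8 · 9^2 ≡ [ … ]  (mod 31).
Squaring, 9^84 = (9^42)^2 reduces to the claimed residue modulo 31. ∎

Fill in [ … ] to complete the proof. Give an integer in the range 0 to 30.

Multiply the listed residues: 19 · 28 · 19 = 532 → 10108.
Reducing modulo 31: 10108 = 326·31 + 2, so 9^42 ≡ 2.

2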